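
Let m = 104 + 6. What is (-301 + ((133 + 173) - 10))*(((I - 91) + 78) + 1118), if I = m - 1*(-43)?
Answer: -6290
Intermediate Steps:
m = 110
I = 153 (I = 110 - 1*(-43) = 110 + 43 = 153)
(-301 + ((133 + 173) - 10))*(((I - 91) + 78) + 1118) = (-301 + ((133 + 173) - 10))*(((153 - 91) + 78) + 1118) = (-301 + (306 - 10))*((62 + 78) + 1118) = (-301 + 296)*(140 + 1118) = -5*1258 = -6290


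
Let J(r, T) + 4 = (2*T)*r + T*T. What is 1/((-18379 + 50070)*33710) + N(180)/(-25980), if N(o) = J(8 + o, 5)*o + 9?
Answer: -12185391465877/925150926260 ≈ -13.171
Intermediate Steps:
J(r, T) = -4 + T² + 2*T*r (J(r, T) = -4 + ((2*T)*r + T*T) = -4 + (2*T*r + T²) = -4 + (T² + 2*T*r) = -4 + T² + 2*T*r)
N(o) = 9 + o*(101 + 10*o) (N(o) = (-4 + 5² + 2*5*(8 + o))*o + 9 = (-4 + 25 + (80 + 10*o))*o + 9 = (101 + 10*o)*o + 9 = o*(101 + 10*o) + 9 = 9 + o*(101 + 10*o))
1/((-18379 + 50070)*33710) + N(180)/(-25980) = 1/((-18379 + 50070)*33710) + (9 + 180*(101 + 10*180))/(-25980) = (1/33710)/31691 + (9 + 180*(101 + 1800))*(-1/25980) = (1/31691)*(1/33710) + (9 + 180*1901)*(-1/25980) = 1/1068303610 + (9 + 342180)*(-1/25980) = 1/1068303610 + 342189*(-1/25980) = 1/1068303610 - 114063/8660 = -12185391465877/925150926260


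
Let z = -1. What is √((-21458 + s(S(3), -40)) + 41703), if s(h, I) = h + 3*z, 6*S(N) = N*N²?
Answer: √80986/2 ≈ 142.29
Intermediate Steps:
S(N) = N³/6 (S(N) = (N*N²)/6 = N³/6)
s(h, I) = -3 + h (s(h, I) = h + 3*(-1) = h - 3 = -3 + h)
√((-21458 + s(S(3), -40)) + 41703) = √((-21458 + (-3 + (⅙)*3³)) + 41703) = √((-21458 + (-3 + (⅙)*27)) + 41703) = √((-21458 + (-3 + 9/2)) + 41703) = √((-21458 + 3/2) + 41703) = √(-42913/2 + 41703) = √(40493/2) = √80986/2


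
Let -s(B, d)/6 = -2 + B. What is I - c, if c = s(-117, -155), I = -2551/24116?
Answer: -17221375/24116 ≈ -714.11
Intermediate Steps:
I = -2551/24116 (I = -2551*1/24116 = -2551/24116 ≈ -0.10578)
s(B, d) = 12 - 6*B (s(B, d) = -6*(-2 + B) = 12 - 6*B)
c = 714 (c = 12 - 6*(-117) = 12 + 702 = 714)
I - c = -2551/24116 - 1*714 = -2551/24116 - 714 = -17221375/24116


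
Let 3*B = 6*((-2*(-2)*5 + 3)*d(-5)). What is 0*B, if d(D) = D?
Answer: 0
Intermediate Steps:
B = -230 (B = (6*((-2*(-2)*5 + 3)*(-5)))/3 = (6*((4*5 + 3)*(-5)))/3 = (6*((20 + 3)*(-5)))/3 = (6*(23*(-5)))/3 = (6*(-115))/3 = (⅓)*(-690) = -230)
0*B = 0*(-230) = 0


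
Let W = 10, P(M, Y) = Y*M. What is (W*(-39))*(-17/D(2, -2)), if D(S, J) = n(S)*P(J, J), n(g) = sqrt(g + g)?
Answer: 3315/4 ≈ 828.75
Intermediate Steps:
P(M, Y) = M*Y
n(g) = sqrt(2)*sqrt(g) (n(g) = sqrt(2*g) = sqrt(2)*sqrt(g))
D(S, J) = sqrt(2)*J**2*sqrt(S) (D(S, J) = (sqrt(2)*sqrt(S))*(J*J) = (sqrt(2)*sqrt(S))*J**2 = sqrt(2)*J**2*sqrt(S))
(W*(-39))*(-17/D(2, -2)) = (10*(-39))*(-17/(sqrt(2)*(-2)**2*sqrt(2))) = -(-6630)/(sqrt(2)*4*sqrt(2)) = -(-6630)/8 = -390*(-17/8) = 3315/4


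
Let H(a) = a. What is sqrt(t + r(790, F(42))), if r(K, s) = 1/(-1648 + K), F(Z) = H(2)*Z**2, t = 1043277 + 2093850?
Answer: 17*sqrt(7991141730)/858 ≈ 1771.2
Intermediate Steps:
t = 3137127
F(Z) = 2*Z**2
sqrt(t + r(790, F(42))) = sqrt(3137127 + 1/(-1648 + 790)) = sqrt(3137127 + 1/(-858)) = sqrt(3137127 - 1/858) = sqrt(2691654965/858) = 17*sqrt(7991141730)/858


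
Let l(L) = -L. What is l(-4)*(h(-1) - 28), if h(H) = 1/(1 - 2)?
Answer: -116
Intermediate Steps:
h(H) = -1 (h(H) = 1/(-1) = -1)
l(-4)*(h(-1) - 28) = (-1*(-4))*(-1 - 28) = 4*(-29) = -116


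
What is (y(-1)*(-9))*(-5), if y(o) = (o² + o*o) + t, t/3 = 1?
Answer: 225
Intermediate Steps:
t = 3 (t = 3*1 = 3)
y(o) = 3 + 2*o² (y(o) = (o² + o*o) + 3 = (o² + o²) + 3 = 2*o² + 3 = 3 + 2*o²)
(y(-1)*(-9))*(-5) = ((3 + 2*(-1)²)*(-9))*(-5) = ((3 + 2*1)*(-9))*(-5) = ((3 + 2)*(-9))*(-5) = (5*(-9))*(-5) = -45*(-5) = 225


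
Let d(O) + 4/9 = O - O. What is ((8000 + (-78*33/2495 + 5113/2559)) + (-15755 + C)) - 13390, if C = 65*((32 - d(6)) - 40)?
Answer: -414402050168/19154115 ≈ -21635.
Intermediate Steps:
d(O) = -4/9 (d(O) = -4/9 + (O - O) = -4/9 + 0 = -4/9)
C = -4420/9 (C = 65*((32 - 1*(-4/9)) - 40) = 65*((32 + 4/9) - 40) = 65*(292/9 - 40) = 65*(-68/9) = -4420/9 ≈ -491.11)
((8000 + (-78*33/2495 + 5113/2559)) + (-15755 + C)) - 13390 = ((8000 + (-78*33/2495 + 5113/2559)) + (-15755 - 4420/9)) - 13390 = ((8000 + (-2574*1/2495 + 5113*(1/2559))) - 146215/9) - 13390 = ((8000 + (-2574/2495 + 5113/2559)) - 146215/9) - 13390 = ((8000 + 6170069/6384705) - 146215/9) - 13390 = (51083810069/6384705 - 146215/9) - 13390 = -157928450318/19154115 - 13390 = -414402050168/19154115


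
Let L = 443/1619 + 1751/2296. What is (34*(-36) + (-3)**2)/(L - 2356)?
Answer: 4516427160/8753927747 ≈ 0.51593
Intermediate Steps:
L = 3851997/3717224 (L = 443*(1/1619) + 1751*(1/2296) = 443/1619 + 1751/2296 = 3851997/3717224 ≈ 1.0363)
(34*(-36) + (-3)**2)/(L - 2356) = (34*(-36) + (-3)**2)/(3851997/3717224 - 2356) = (-1224 + 9)/(-8753927747/3717224) = -1215*(-3717224/8753927747) = 4516427160/8753927747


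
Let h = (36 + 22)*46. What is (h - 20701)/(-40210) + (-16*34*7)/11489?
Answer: 54061457/461972690 ≈ 0.11702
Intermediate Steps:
h = 2668 (h = 58*46 = 2668)
(h - 20701)/(-40210) + (-16*34*7)/11489 = (2668 - 20701)/(-40210) + (-16*34*7)/11489 = -18033*(-1/40210) - 544*7*(1/11489) = 18033/40210 - 3808*1/11489 = 18033/40210 - 3808/11489 = 54061457/461972690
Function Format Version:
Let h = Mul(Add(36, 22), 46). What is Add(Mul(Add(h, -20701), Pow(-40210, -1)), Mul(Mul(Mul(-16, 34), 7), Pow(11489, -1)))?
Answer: Rational(54061457, 461972690) ≈ 0.11702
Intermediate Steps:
h = 2668 (h = Mul(58, 46) = 2668)
Add(Mul(Add(h, -20701), Pow(-40210, -1)), Mul(Mul(Mul(-16, 34), 7), Pow(11489, -1))) = Add(Mul(Add(2668, -20701), Pow(-40210, -1)), Mul(Mul(Mul(-16, 34), 7), Pow(11489, -1))) = Add(Mul(-18033, Rational(-1, 40210)), Mul(Mul(-544, 7), Rational(1, 11489))) = Add(Rational(18033, 40210), Mul(-3808, Rational(1, 11489))) = Add(Rational(18033, 40210), Rational(-3808, 11489)) = Rational(54061457, 461972690)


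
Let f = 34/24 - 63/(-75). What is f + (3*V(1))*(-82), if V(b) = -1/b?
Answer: 74477/300 ≈ 248.26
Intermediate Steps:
f = 677/300 (f = 34*(1/24) - 63*(-1/75) = 17/12 + 21/25 = 677/300 ≈ 2.2567)
f + (3*V(1))*(-82) = 677/300 + (3*(-1/1))*(-82) = 677/300 + (3*(-1*1))*(-82) = 677/300 + (3*(-1))*(-82) = 677/300 - 3*(-82) = 677/300 + 246 = 74477/300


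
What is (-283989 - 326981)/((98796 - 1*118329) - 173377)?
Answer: 61097/19291 ≈ 3.1671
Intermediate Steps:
(-283989 - 326981)/((98796 - 1*118329) - 173377) = -610970/((98796 - 118329) - 173377) = -610970/(-19533 - 173377) = -610970/(-192910) = -610970*(-1/192910) = 61097/19291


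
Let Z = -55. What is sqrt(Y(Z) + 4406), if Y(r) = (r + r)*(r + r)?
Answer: 3*sqrt(1834) ≈ 128.48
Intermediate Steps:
Y(r) = 4*r**2 (Y(r) = (2*r)*(2*r) = 4*r**2)
sqrt(Y(Z) + 4406) = sqrt(4*(-55)**2 + 4406) = sqrt(4*3025 + 4406) = sqrt(12100 + 4406) = sqrt(16506) = 3*sqrt(1834)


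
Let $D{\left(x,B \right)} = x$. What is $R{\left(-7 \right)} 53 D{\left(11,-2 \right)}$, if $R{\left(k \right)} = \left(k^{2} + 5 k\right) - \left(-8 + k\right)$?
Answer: $16907$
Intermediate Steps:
$R{\left(k \right)} = 8 + k^{2} + 4 k$
$R{\left(-7 \right)} 53 D{\left(11,-2 \right)} = \left(8 + \left(-7\right)^{2} + 4 \left(-7\right)\right) 53 \cdot 11 = \left(8 + 49 - 28\right) 53 \cdot 11 = 29 \cdot 53 \cdot 11 = 1537 \cdot 11 = 16907$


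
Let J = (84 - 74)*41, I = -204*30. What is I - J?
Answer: -6530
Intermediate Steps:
I = -6120
J = 410 (J = 10*41 = 410)
I - J = -6120 - 1*410 = -6120 - 410 = -6530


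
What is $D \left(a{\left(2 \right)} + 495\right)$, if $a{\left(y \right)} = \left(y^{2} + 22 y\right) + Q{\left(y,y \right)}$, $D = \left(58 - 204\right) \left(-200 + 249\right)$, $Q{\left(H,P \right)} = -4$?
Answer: $-3856006$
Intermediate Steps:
$D = -7154$ ($D = \left(-146\right) 49 = -7154$)
$a{\left(y \right)} = -4 + y^{2} + 22 y$ ($a{\left(y \right)} = \left(y^{2} + 22 y\right) - 4 = -4 + y^{2} + 22 y$)
$D \left(a{\left(2 \right)} + 495\right) = - 7154 \left(\left(-4 + 2^{2} + 22 \cdot 2\right) + 495\right) = - 7154 \left(\left(-4 + 4 + 44\right) + 495\right) = - 7154 \left(44 + 495\right) = \left(-7154\right) 539 = -3856006$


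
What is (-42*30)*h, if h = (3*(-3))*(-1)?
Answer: -11340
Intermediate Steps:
h = 9 (h = -9*(-1) = 9)
(-42*30)*h = -42*30*9 = -1260*9 = -11340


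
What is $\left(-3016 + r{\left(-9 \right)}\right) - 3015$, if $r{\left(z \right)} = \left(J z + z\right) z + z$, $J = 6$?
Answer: $-5473$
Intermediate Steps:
$r{\left(z \right)} = z + 7 z^{2}$ ($r{\left(z \right)} = \left(6 z + z\right) z + z = 7 z z + z = 7 z^{2} + z = z + 7 z^{2}$)
$\left(-3016 + r{\left(-9 \right)}\right) - 3015 = \left(-3016 - 9 \left(1 + 7 \left(-9\right)\right)\right) - 3015 = \left(-3016 - 9 \left(1 - 63\right)\right) - 3015 = \left(-3016 - -558\right) - 3015 = \left(-3016 + 558\right) - 3015 = -2458 - 3015 = -5473$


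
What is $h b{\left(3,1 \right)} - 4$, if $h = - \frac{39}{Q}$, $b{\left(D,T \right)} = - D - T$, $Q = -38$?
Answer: $- \frac{154}{19} \approx -8.1053$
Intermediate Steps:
$h = \frac{39}{38}$ ($h = - \frac{39}{-38} = \left(-39\right) \left(- \frac{1}{38}\right) = \frac{39}{38} \approx 1.0263$)
$h b{\left(3,1 \right)} - 4 = \frac{39 \left(\left(-1\right) 3 - 1\right)}{38} - 4 = \frac{39 \left(-3 - 1\right)}{38} - 4 = \frac{39}{38} \left(-4\right) - 4 = - \frac{78}{19} - 4 = - \frac{154}{19}$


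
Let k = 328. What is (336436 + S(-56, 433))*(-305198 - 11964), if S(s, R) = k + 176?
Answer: -106864564280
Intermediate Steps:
S(s, R) = 504 (S(s, R) = 328 + 176 = 504)
(336436 + S(-56, 433))*(-305198 - 11964) = (336436 + 504)*(-305198 - 11964) = 336940*(-317162) = -106864564280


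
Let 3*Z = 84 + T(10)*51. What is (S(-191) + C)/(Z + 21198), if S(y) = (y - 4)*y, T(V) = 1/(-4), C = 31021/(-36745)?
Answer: 5474146016/3119172815 ≈ 1.7550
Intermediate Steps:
C = -31021/36745 (C = 31021*(-1/36745) = -31021/36745 ≈ -0.84422)
T(V) = -¼
S(y) = y*(-4 + y) (S(y) = (-4 + y)*y = y*(-4 + y))
Z = 95/4 (Z = (84 - ¼*51)/3 = (84 - 51/4)/3 = (⅓)*(285/4) = 95/4 ≈ 23.750)
(S(-191) + C)/(Z + 21198) = (-191*(-4 - 191) - 31021/36745)/(95/4 + 21198) = (-191*(-195) - 31021/36745)/(84887/4) = (37245 - 31021/36745)*(4/84887) = (1368536504/36745)*(4/84887) = 5474146016/3119172815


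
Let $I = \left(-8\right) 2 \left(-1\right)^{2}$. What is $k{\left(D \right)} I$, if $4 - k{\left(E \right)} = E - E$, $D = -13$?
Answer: $-64$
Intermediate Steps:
$k{\left(E \right)} = 4$ ($k{\left(E \right)} = 4 - \left(E - E\right) = 4 - 0 = 4 + 0 = 4$)
$I = -16$ ($I = \left(-16\right) 1 = -16$)
$k{\left(D \right)} I = 4 \left(-16\right) = -64$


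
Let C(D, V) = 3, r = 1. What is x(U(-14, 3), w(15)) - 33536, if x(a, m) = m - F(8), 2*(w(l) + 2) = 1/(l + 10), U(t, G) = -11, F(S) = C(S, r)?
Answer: -1677049/50 ≈ -33541.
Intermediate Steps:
F(S) = 3
w(l) = -2 + 1/(2*(10 + l)) (w(l) = -2 + 1/(2*(l + 10)) = -2 + 1/(2*(10 + l)))
x(a, m) = -3 + m (x(a, m) = m - 1*3 = m - 3 = -3 + m)
x(U(-14, 3), w(15)) - 33536 = (-3 + (-39 - 4*15)/(2*(10 + 15))) - 33536 = (-3 + (½)*(-39 - 60)/25) - 33536 = (-3 + (½)*(1/25)*(-99)) - 33536 = (-3 - 99/50) - 33536 = -249/50 - 33536 = -1677049/50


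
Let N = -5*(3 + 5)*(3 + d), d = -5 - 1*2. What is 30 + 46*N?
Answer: 7390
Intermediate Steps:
d = -7 (d = -5 - 2 = -7)
N = 160 (N = -5*(3 + 5)*(3 - 7) = -40*(-4) = -5*(-32) = 160)
30 + 46*N = 30 + 46*160 = 30 + 7360 = 7390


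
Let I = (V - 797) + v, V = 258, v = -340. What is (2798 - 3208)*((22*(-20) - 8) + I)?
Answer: 544070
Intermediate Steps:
I = -879 (I = (258 - 797) - 340 = -539 - 340 = -879)
(2798 - 3208)*((22*(-20) - 8) + I) = (2798 - 3208)*((22*(-20) - 8) - 879) = -410*((-440 - 8) - 879) = -410*(-448 - 879) = -410*(-1327) = 544070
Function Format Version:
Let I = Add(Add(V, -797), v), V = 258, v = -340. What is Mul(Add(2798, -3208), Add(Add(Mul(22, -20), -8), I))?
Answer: 544070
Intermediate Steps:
I = -879 (I = Add(Add(258, -797), -340) = Add(-539, -340) = -879)
Mul(Add(2798, -3208), Add(Add(Mul(22, -20), -8), I)) = Mul(Add(2798, -3208), Add(Add(Mul(22, -20), -8), -879)) = Mul(-410, Add(Add(-440, -8), -879)) = Mul(-410, Add(-448, -879)) = Mul(-410, -1327) = 544070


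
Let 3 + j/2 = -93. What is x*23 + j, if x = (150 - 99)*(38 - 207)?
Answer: -198429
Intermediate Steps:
j = -192 (j = -6 + 2*(-93) = -6 - 186 = -192)
x = -8619 (x = 51*(-169) = -8619)
x*23 + j = -8619*23 - 192 = -198237 - 192 = -198429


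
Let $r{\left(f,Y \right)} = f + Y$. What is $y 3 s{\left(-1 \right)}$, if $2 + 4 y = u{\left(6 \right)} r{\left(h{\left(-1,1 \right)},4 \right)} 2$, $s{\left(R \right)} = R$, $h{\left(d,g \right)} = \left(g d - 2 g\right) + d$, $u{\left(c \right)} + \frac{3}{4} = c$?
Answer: $\frac{3}{2} \approx 1.5$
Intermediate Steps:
$u{\left(c \right)} = - \frac{3}{4} + c$
$h{\left(d,g \right)} = d - 2 g + d g$ ($h{\left(d,g \right)} = \left(d g - 2 g\right) + d = \left(- 2 g + d g\right) + d = d - 2 g + d g$)
$r{\left(f,Y \right)} = Y + f$
$y = - \frac{1}{2}$ ($y = - \frac{1}{2} + \frac{\left(- \frac{3}{4} + 6\right) \left(4 - 4\right) 2}{4} = - \frac{1}{2} + \frac{\frac{21 \left(4 - 4\right)}{4} \cdot 2}{4} = - \frac{1}{2} + \frac{\frac{21}{4} \cdot 0 \cdot 2}{4} = - \frac{1}{2} + \frac{0 \cdot 2}{4} = - \frac{1}{2} + \frac{1}{4} \cdot 0 = - \frac{1}{2} + 0 = - \frac{1}{2} \approx -0.5$)
$y 3 s{\left(-1 \right)} = \left(- \frac{1}{2}\right) 3 \left(-1\right) = \left(- \frac{3}{2}\right) \left(-1\right) = \frac{3}{2}$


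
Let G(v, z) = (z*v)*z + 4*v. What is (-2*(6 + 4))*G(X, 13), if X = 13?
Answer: -44980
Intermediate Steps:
G(v, z) = 4*v + v*z**2 (G(v, z) = (v*z)*z + 4*v = v*z**2 + 4*v = 4*v + v*z**2)
(-2*(6 + 4))*G(X, 13) = (-2*(6 + 4))*(13*(4 + 13**2)) = (-2*10)*(13*(4 + 169)) = -260*173 = -20*2249 = -44980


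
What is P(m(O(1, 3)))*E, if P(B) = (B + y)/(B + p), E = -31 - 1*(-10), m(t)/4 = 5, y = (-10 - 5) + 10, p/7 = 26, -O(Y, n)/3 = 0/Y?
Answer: -315/202 ≈ -1.5594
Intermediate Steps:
O(Y, n) = 0 (O(Y, n) = -0/Y = -3*0 = 0)
p = 182 (p = 7*26 = 182)
y = -5 (y = -15 + 10 = -5)
m(t) = 20 (m(t) = 4*5 = 20)
E = -21 (E = -31 + 10 = -21)
P(B) = (-5 + B)/(182 + B) (P(B) = (B - 5)/(B + 182) = (-5 + B)/(182 + B))
P(m(O(1, 3)))*E = ((-5 + 20)/(182 + 20))*(-21) = (15/202)*(-21) = -315/202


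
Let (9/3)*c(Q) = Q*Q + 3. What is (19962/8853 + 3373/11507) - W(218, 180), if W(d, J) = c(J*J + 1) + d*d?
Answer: -35653906772146129/101871471 ≈ -3.4999e+8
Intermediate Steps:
c(Q) = 1 + Q²/3 (c(Q) = (Q*Q + 3)/3 = (Q² + 3)/3 = (3 + Q²)/3 = 1 + Q²/3)
W(d, J) = 1 + d² + (1 + J²)²/3 (W(d, J) = (1 + (J*J + 1)²/3) + d*d = (1 + (J² + 1)²/3) + d² = (1 + (1 + J²)²/3) + d² = 1 + d² + (1 + J²)²/3)
(19962/8853 + 3373/11507) - W(218, 180) = (19962/8853 + 3373/11507) - (1 + 218² + (1 + 180²)²/3) = (19962*(1/8853) + 3373*(1/11507)) - (1 + 47524 + (1 + 32400)²/3) = (6654/2951 + 3373/11507) - (1 + 47524 + (⅓)*32401²) = 86521301/33957157 - (1 + 47524 + (⅓)*1049824801) = 86521301/33957157 - (1 + 47524 + 1049824801/3) = 86521301/33957157 - 1*1049967376/3 = 86521301/33957157 - 1049967376/3 = -35653906772146129/101871471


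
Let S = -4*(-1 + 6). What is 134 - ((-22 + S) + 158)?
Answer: 18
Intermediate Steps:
S = -20 (S = -4*5 = -20)
134 - ((-22 + S) + 158) = 134 - ((-22 - 20) + 158) = 134 - (-42 + 158) = 134 - 1*116 = 134 - 116 = 18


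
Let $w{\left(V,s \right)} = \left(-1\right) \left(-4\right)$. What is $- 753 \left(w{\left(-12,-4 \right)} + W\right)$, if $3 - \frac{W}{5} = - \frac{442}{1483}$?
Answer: $- \frac{22881411}{1483} \approx -15429.0$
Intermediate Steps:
$w{\left(V,s \right)} = 4$
$W = \frac{24455}{1483}$ ($W = 15 - 5 \left(- \frac{442}{1483}\right) = 15 - 5 \left(\left(-442\right) \frac{1}{1483}\right) = 15 - - \frac{2210}{1483} = 15 + \frac{2210}{1483} = \frac{24455}{1483} \approx 16.49$)
$- 753 \left(w{\left(-12,-4 \right)} + W\right) = - 753 \left(4 + \frac{24455}{1483}\right) = \left(-753\right) \frac{30387}{1483} = - \frac{22881411}{1483}$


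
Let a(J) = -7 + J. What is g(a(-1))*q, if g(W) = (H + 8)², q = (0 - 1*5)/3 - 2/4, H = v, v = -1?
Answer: -637/6 ≈ -106.17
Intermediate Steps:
H = -1
q = -13/6 (q = (0 - 5)*(⅓) - 2*¼ = -5*⅓ - ½ = -5/3 - ½ = -13/6 ≈ -2.1667)
g(W) = 49 (g(W) = (-1 + 8)² = 7² = 49)
g(a(-1))*q = 49*(-13/6) = -637/6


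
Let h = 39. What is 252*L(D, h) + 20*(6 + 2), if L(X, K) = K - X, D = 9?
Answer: 7720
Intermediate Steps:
252*L(D, h) + 20*(6 + 2) = 252*(39 - 1*9) + 20*(6 + 2) = 252*(39 - 9) + 20*8 = 252*30 + 160 = 7560 + 160 = 7720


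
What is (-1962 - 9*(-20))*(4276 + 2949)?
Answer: -12874950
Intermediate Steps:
(-1962 - 9*(-20))*(4276 + 2949) = (-1962 + 180)*7225 = -1782*7225 = -12874950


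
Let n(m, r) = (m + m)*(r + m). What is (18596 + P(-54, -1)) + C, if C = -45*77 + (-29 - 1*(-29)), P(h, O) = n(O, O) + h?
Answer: 15081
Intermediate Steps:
n(m, r) = 2*m*(m + r) (n(m, r) = (2*m)*(m + r) = 2*m*(m + r))
P(h, O) = h + 4*O² (P(h, O) = 2*O*(O + O) + h = 2*O*(2*O) + h = 4*O² + h = h + 4*O²)
C = -3465 (C = -3465 + (-29 + 29) = -3465 + 0 = -3465)
(18596 + P(-54, -1)) + C = (18596 + (-54 + 4*(-1)²)) - 3465 = (18596 + (-54 + 4*1)) - 3465 = (18596 + (-54 + 4)) - 3465 = (18596 - 50) - 3465 = 18546 - 3465 = 15081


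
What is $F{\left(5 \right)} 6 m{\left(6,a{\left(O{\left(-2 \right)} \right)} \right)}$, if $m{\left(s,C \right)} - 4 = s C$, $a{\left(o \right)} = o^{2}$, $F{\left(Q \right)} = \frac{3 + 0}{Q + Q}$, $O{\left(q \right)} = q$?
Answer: $\frac{252}{5} \approx 50.4$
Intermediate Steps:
$F{\left(Q \right)} = \frac{3}{2 Q}$
$m{\left(s,C \right)} = 4 + C s$ ($m{\left(s,C \right)} = 4 + s C = 4 + C s$)
$F{\left(5 \right)} 6 m{\left(6,a{\left(O{\left(-2 \right)} \right)} \right)} = \frac{3}{2 \cdot 5} \cdot 6 \left(4 + \left(-2\right)^{2} \cdot 6\right) = \frac{3}{2} \cdot \frac{1}{5} \cdot 6 \left(4 + 4 \cdot 6\right) = \frac{3}{10} \cdot 6 \left(4 + 24\right) = \frac{9}{5} \cdot 28 = \frac{252}{5}$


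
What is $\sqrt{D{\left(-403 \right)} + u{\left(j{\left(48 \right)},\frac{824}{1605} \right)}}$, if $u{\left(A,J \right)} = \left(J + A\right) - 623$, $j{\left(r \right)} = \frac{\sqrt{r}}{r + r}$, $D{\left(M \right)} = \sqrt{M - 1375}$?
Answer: $\frac{\sqrt{-25656656880 + 1717350 \sqrt{3} + 41216400 i \sqrt{1778}}}{6420} \approx 0.84459 + 24.963 i$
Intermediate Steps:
$D{\left(M \right)} = \sqrt{-1375 + M}$
$j{\left(r \right)} = \frac{1}{2 \sqrt{r}}$ ($j{\left(r \right)} = \frac{\sqrt{r}}{2 r} = \frac{1}{2 r} \sqrt{r} = \frac{1}{2 \sqrt{r}}$)
$u{\left(A,J \right)} = -623 + A + J$ ($u{\left(A,J \right)} = \left(A + J\right) - 623 = -623 + A + J$)
$\sqrt{D{\left(-403 \right)} + u{\left(j{\left(48 \right)},\frac{824}{1605} \right)}} = \sqrt{\sqrt{-1375 - 403} + \left(-623 + \frac{1}{2 \cdot 4 \sqrt{3}} + \frac{824}{1605}\right)} = \sqrt{\sqrt{-1778} + \left(-623 + \frac{\frac{1}{12} \sqrt{3}}{2} + 824 \cdot \frac{1}{1605}\right)} = \sqrt{i \sqrt{1778} + \left(-623 + \frac{\sqrt{3}}{24} + \frac{824}{1605}\right)} = \sqrt{i \sqrt{1778} - \left(\frac{999091}{1605} - \frac{\sqrt{3}}{24}\right)} = \sqrt{- \frac{999091}{1605} + \frac{\sqrt{3}}{24} + i \sqrt{1778}}$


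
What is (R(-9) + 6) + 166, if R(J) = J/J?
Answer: 173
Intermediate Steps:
R(J) = 1
(R(-9) + 6) + 166 = (1 + 6) + 166 = 7 + 166 = 173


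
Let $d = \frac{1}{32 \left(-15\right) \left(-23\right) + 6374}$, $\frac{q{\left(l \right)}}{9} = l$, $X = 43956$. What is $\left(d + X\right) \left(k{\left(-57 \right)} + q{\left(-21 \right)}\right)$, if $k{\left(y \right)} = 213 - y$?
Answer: $\frac{62001432585}{17414} \approx 3.5604 \cdot 10^{6}$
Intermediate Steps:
$q{\left(l \right)} = 9 l$
$d = \frac{1}{17414}$ ($d = \frac{1}{\left(-480\right) \left(-23\right) + 6374} = \frac{1}{11040 + 6374} = \frac{1}{17414} \approx 5.7425 \cdot 10^{-5}$)
$\left(d + X\right) \left(k{\left(-57 \right)} + q{\left(-21 \right)}\right) = \left(\frac{1}{17414} + 43956\right) \left(\left(213 - -57\right) + 9 \left(-21\right)\right) = \frac{765449785 \left(\left(213 + 57\right) - 189\right)}{17414} = \frac{765449785 \left(270 - 189\right)}{17414} = \frac{765449785}{17414} \cdot 81 = \frac{62001432585}{17414}$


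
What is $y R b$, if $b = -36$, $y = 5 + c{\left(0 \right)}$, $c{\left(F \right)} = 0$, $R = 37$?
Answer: $-6660$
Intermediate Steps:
$y = 5$ ($y = 5 + 0 = 5$)
$y R b = 5 \cdot 37 \left(-36\right) = 185 \left(-36\right) = -6660$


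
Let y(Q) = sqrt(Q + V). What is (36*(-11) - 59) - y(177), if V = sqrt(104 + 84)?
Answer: -455 - sqrt(177 + 2*sqrt(47)) ≈ -468.81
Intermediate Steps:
V = 2*sqrt(47) (V = sqrt(188) = 2*sqrt(47) ≈ 13.711)
y(Q) = sqrt(Q + 2*sqrt(47))
(36*(-11) - 59) - y(177) = (36*(-11) - 59) - sqrt(177 + 2*sqrt(47)) = (-396 - 59) - sqrt(177 + 2*sqrt(47)) = -455 - sqrt(177 + 2*sqrt(47))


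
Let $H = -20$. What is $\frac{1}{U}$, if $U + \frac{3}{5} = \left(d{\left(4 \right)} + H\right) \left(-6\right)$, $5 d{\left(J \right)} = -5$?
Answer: $\frac{5}{627} \approx 0.0079745$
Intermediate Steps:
$d{\left(J \right)} = -1$ ($d{\left(J \right)} = \frac{1}{5} \left(-5\right) = -1$)
$U = \frac{627}{5}$ ($U = - \frac{3}{5} + \left(-1 - 20\right) \left(-6\right) = - \frac{3}{5} - -126 = - \frac{3}{5} + 126 = \frac{627}{5} \approx 125.4$)
$\frac{1}{U} = \frac{1}{\frac{627}{5}} = \frac{5}{627}$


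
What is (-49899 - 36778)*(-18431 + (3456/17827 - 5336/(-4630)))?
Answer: 65925025264576983/41269505 ≈ 1.5974e+9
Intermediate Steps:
(-49899 - 36778)*(-18431 + (3456/17827 - 5336/(-4630))) = -86677*(-18431 + (3456*(1/17827) - 5336*(-1/4630))) = -86677*(-18431 + (3456/17827 + 2668/2315)) = -86677*(-18431 + 55563076/41269505) = -86677*(-760582683579/41269505) = 65925025264576983/41269505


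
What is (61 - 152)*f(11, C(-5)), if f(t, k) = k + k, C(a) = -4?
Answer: 728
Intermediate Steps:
f(t, k) = 2*k
(61 - 152)*f(11, C(-5)) = (61 - 152)*(2*(-4)) = -91*(-8) = 728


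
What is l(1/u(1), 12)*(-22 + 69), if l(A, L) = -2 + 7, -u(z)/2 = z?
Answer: 235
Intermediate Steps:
u(z) = -2*z
l(A, L) = 5
l(1/u(1), 12)*(-22 + 69) = 5*(-22 + 69) = 5*47 = 235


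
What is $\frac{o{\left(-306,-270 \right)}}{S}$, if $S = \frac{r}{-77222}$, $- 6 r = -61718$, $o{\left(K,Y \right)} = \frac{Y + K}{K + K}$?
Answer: $- \frac{3706656}{524603} \approx -7.0656$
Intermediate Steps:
$o{\left(K,Y \right)} = \frac{K + Y}{2 K}$
$r = \frac{30859}{3}$ ($r = \left(- \frac{1}{6}\right) \left(-61718\right) = \frac{30859}{3} \approx 10286.0$)
$S = - \frac{30859}{231666}$ ($S = \frac{30859}{3 \left(-77222\right)} = \frac{30859}{3} \left(- \frac{1}{77222}\right) = - \frac{30859}{231666} \approx -0.1332$)
$\frac{o{\left(-306,-270 \right)}}{S} = \frac{\frac{1}{2} \frac{1}{-306} \left(-306 - 270\right)}{- \frac{30859}{231666}} = \frac{1}{2} \left(- \frac{1}{306}\right) \left(-576\right) \left(- \frac{231666}{30859}\right) = \frac{16}{17} \left(- \frac{231666}{30859}\right) = - \frac{3706656}{524603}$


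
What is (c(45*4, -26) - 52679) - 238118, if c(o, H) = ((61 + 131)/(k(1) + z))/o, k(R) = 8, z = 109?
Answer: -510348719/1755 ≈ -2.9080e+5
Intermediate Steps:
c(o, H) = 64/(39*o) (c(o, H) = ((61 + 131)/(8 + 109))/o = (192/117)/o = (192*(1/117))/o = 64/(39*o))
(c(45*4, -26) - 52679) - 238118 = (64/(39*((45*4))) - 52679) - 238118 = ((64/39)/180 - 52679) - 238118 = ((64/39)*(1/180) - 52679) - 238118 = (16/1755 - 52679) - 238118 = -92451629/1755 - 238118 = -510348719/1755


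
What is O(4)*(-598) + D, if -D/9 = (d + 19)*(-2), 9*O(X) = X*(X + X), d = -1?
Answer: -16220/9 ≈ -1802.2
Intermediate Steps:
O(X) = 2*X²/9 (O(X) = (X*(X + X))/9 = (X*(2*X))/9 = (2*X²)/9 = 2*X²/9)
D = 324 (D = -9*(-1 + 19)*(-2) = -162*(-2) = -9*(-36) = 324)
O(4)*(-598) + D = ((2/9)*4²)*(-598) + 324 = ((2/9)*16)*(-598) + 324 = (32/9)*(-598) + 324 = -19136/9 + 324 = -16220/9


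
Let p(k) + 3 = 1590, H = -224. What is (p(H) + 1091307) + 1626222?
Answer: 2719116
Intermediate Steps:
p(k) = 1587 (p(k) = -3 + 1590 = 1587)
(p(H) + 1091307) + 1626222 = (1587 + 1091307) + 1626222 = 1092894 + 1626222 = 2719116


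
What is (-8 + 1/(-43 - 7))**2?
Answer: 160801/2500 ≈ 64.320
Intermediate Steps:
(-8 + 1/(-43 - 7))**2 = (-8 + 1/(-50))**2 = (-8 - 1/50)**2 = (-401/50)**2 = 160801/2500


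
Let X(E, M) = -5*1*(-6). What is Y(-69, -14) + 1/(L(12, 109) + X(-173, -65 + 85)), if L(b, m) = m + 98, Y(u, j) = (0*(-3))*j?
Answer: 1/237 ≈ 0.0042194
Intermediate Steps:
X(E, M) = 30 (X(E, M) = -5*(-6) = 30)
Y(u, j) = 0 (Y(u, j) = 0*j = 0)
L(b, m) = 98 + m
Y(-69, -14) + 1/(L(12, 109) + X(-173, -65 + 85)) = 0 + 1/((98 + 109) + 30) = 0 + 1/(207 + 30) = 0 + 1/237 = 1/237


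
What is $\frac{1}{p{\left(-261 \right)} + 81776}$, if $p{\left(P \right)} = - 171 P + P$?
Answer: $\frac{1}{126146} \approx 7.9273 \cdot 10^{-6}$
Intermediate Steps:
$p{\left(P \right)} = - 170 P$
$\frac{1}{p{\left(-261 \right)} + 81776} = \frac{1}{\left(-170\right) \left(-261\right) + 81776} = \frac{1}{44370 + 81776} = \frac{1}{126146}$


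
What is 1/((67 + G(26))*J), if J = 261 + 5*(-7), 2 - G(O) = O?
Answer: 1/9718 ≈ 0.00010290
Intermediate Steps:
G(O) = 2 - O
J = 226 (J = 261 - 35 = 226)
1/((67 + G(26))*J) = 1/((67 + (2 - 1*26))*226) = (1/226)/(67 + (2 - 26)) = (1/226)/(67 - 24) = (1/226)/43 = (1/43)*(1/226) = 1/9718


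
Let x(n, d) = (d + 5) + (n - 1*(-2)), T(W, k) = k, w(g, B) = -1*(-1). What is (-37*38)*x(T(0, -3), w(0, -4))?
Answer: -7030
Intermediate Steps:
w(g, B) = 1
x(n, d) = 7 + d + n (x(n, d) = (5 + d) + (n + 2) = (5 + d) + (2 + n) = 7 + d + n)
(-37*38)*x(T(0, -3), w(0, -4)) = (-37*38)*(7 + 1 - 3) = -1406*5 = -7030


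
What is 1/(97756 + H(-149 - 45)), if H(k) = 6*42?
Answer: 1/98008 ≈ 1.0203e-5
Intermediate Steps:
H(k) = 252
1/(97756 + H(-149 - 45)) = 1/(97756 + 252) = 1/98008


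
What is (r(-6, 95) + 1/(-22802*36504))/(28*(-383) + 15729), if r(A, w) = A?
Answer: -4994185249/4165982861040 ≈ -0.0011988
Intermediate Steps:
(r(-6, 95) + 1/(-22802*36504))/(28*(-383) + 15729) = (-6 + 1/(-22802*36504))/(28*(-383) + 15729) = (-6 - 1/22802*1/36504)/(-10724 + 15729) = (-6 - 1/832364208)/5005 = -4994185249/832364208*1/5005 = -4994185249/4165982861040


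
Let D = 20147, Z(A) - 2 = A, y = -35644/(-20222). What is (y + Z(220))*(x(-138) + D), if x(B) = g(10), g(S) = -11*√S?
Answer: 45581862208/10111 - 24887104*√10/10111 ≈ 4.5004e+6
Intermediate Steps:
y = 17822/10111 (y = -35644*(-1/20222) = 17822/10111 ≈ 1.7626)
x(B) = -11*√10
Z(A) = 2 + A
(y + Z(220))*(x(-138) + D) = (17822/10111 + (2 + 220))*(-11*√10 + 20147) = (17822/10111 + 222)*(20147 - 11*√10) = 2262464*(20147 - 11*√10)/10111 = 45581862208/10111 - 24887104*√10/10111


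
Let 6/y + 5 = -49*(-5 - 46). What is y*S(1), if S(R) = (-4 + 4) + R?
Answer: 3/1247 ≈ 0.0024058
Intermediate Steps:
S(R) = R (S(R) = 0 + R = R)
y = 3/1247 (y = 6/(-5 - 49*(-5 - 46)) = 6/(-5 - 49*(-51)) = 6/(-5 + 2499) = 6/2494 = 6*(1/2494) = 3/1247 ≈ 0.0024058)
y*S(1) = (3/1247)*1 = 3/1247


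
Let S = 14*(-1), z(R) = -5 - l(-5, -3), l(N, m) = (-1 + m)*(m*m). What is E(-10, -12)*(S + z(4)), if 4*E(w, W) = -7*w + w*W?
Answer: 1615/2 ≈ 807.50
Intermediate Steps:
l(N, m) = m²*(-1 + m) (l(N, m) = (-1 + m)*m² = m²*(-1 + m))
E(w, W) = -7*w/4 + W*w/4 (E(w, W) = (-7*w + w*W)/4 = (-7*w + W*w)/4 = -7*w/4 + W*w/4)
z(R) = 31 (z(R) = -5 - (-3)²*(-1 - 3) = -5 - 9*(-4) = -5 - 1*(-36) = -5 + 36 = 31)
S = -14
E(-10, -12)*(S + z(4)) = ((¼)*(-10)*(-7 - 12))*(-14 + 31) = ((¼)*(-10)*(-19))*17 = (95/2)*17 = 1615/2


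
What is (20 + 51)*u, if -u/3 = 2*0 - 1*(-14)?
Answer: -2982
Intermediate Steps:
u = -42 (u = -3*(2*0 - 1*(-14)) = -3*(0 + 14) = -3*14 = -42)
(20 + 51)*u = (20 + 51)*(-42) = 71*(-42) = -2982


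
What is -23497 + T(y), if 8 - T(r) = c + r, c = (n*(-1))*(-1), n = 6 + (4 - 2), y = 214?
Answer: -23711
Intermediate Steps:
n = 8 (n = 6 + 2 = 8)
c = 8 (c = (8*(-1))*(-1) = -8*(-1) = 8)
T(r) = -r (T(r) = 8 - (8 + r) = 8 + (-8 - r) = -r)
-23497 + T(y) = -23497 - 1*214 = -23497 - 214 = -23711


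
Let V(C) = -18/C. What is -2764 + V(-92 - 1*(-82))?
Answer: -13811/5 ≈ -2762.2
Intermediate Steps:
-2764 + V(-92 - 1*(-82)) = -2764 - 18/(-92 - 1*(-82)) = -2764 - 18/(-92 + 82) = -2764 - 18/(-10) = -2764 - 18*(-1/10) = -2764 + 9/5 = -13811/5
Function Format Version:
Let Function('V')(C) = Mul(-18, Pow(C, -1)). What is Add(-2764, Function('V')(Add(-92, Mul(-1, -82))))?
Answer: Rational(-13811, 5) ≈ -2762.2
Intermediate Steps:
Add(-2764, Function('V')(Add(-92, Mul(-1, -82)))) = Add(-2764, Mul(-18, Pow(Add(-92, Mul(-1, -82)), -1))) = Add(-2764, Mul(-18, Pow(Add(-92, 82), -1))) = Add(-2764, Mul(-18, Pow(-10, -1))) = Add(-2764, Mul(-18, Rational(-1, 10))) = Add(-2764, Rational(9, 5)) = Rational(-13811, 5)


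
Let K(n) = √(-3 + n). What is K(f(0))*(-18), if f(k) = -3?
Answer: -18*I*√6 ≈ -44.091*I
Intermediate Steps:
K(f(0))*(-18) = √(-3 - 3)*(-18) = √(-6)*(-18) = (I*√6)*(-18) = -18*I*√6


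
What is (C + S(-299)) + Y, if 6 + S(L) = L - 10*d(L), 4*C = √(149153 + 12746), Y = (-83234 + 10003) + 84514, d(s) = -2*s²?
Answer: 1798998 + √161899/4 ≈ 1.7991e+6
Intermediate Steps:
Y = 11283 (Y = -73231 + 84514 = 11283)
C = √161899/4 (C = √(149153 + 12746)/4 = √161899/4 ≈ 100.59)
S(L) = -6 + L + 20*L² (S(L) = -6 + (L - (-20)*L²) = -6 + (L + 20*L²) = -6 + L + 20*L²)
(C + S(-299)) + Y = (√161899/4 + (-6 - 299 + 20*(-299)²)) + 11283 = (√161899/4 + (-6 - 299 + 20*89401)) + 11283 = (√161899/4 + (-6 - 299 + 1788020)) + 11283 = (√161899/4 + 1787715) + 11283 = (1787715 + √161899/4) + 11283 = 1798998 + √161899/4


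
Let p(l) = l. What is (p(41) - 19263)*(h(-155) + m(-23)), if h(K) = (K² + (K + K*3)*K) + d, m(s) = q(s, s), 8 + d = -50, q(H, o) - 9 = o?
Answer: -2307658766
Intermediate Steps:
q(H, o) = 9 + o
d = -58 (d = -8 - 50 = -58)
m(s) = 9 + s
h(K) = -58 + 5*K² (h(K) = (K² + (K + K*3)*K) - 58 = (K² + (K + 3*K)*K) - 58 = (K² + (4*K)*K) - 58 = (K² + 4*K²) - 58 = 5*K² - 58 = -58 + 5*K²)
(p(41) - 19263)*(h(-155) + m(-23)) = (41 - 19263)*((-58 + 5*(-155)²) + (9 - 23)) = -19222*((-58 + 5*24025) - 14) = -19222*((-58 + 120125) - 14) = -19222*(120067 - 14) = -19222*120053 = -2307658766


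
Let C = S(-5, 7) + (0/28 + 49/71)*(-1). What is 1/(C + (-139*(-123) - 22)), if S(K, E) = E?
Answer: 71/1212773 ≈ 5.8544e-5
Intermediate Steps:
C = 448/71 (C = 7 + (0/28 + 49/71)*(-1) = 7 + (0*(1/28) + 49*(1/71))*(-1) = 7 + (0 + 49/71)*(-1) = 7 + (49/71)*(-1) = 7 - 49/71 = 448/71 ≈ 6.3099)
1/(C + (-139*(-123) - 22)) = 1/(448/71 + (-139*(-123) - 22)) = 1/(448/71 + (17097 - 22)) = 1/(448/71 + 17075) = 1/(1212773/71) = 71/1212773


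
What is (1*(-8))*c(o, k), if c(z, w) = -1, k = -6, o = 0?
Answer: 8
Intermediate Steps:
(1*(-8))*c(o, k) = (1*(-8))*(-1) = -8*(-1) = 8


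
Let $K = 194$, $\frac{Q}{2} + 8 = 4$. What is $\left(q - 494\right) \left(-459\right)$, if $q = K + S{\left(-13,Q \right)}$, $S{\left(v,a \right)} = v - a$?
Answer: $139995$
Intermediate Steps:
$Q = -8$ ($Q = -16 + 2 \cdot 4 = -16 + 8 = -8$)
$q = 189$ ($q = 194 - 5 = 189$)
$\left(q - 494\right) \left(-459\right) = \left(189 - 494\right) \left(-459\right) = \left(-305\right) \left(-459\right) = 139995$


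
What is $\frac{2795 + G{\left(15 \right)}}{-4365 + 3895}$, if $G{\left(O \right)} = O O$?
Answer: $- \frac{302}{47} \approx -6.4255$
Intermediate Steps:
$G{\left(O \right)} = O^{2}$
$\frac{2795 + G{\left(15 \right)}}{-4365 + 3895} = \frac{2795 + 15^{2}}{-4365 + 3895} = \frac{2795 + 225}{-470} = 3020 \left(- \frac{1}{470}\right) = - \frac{302}{47}$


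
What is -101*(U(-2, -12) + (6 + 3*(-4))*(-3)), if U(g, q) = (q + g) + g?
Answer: -202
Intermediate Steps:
U(g, q) = q + 2*g (U(g, q) = (g + q) + g = q + 2*g)
-101*(U(-2, -12) + (6 + 3*(-4))*(-3)) = -101*((-12 + 2*(-2)) + (6 + 3*(-4))*(-3)) = -101*((-12 - 4) + (6 - 12)*(-3)) = -101*(-16 - 6*(-3)) = -101*(-16 + 18) = -101*2 = -202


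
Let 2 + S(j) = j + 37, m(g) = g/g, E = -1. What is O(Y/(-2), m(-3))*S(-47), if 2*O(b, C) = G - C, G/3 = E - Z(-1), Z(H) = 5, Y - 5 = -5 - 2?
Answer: 114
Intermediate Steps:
Y = -2 (Y = 5 + (-5 - 2) = 5 - 7 = -2)
G = -18 (G = 3*(-1 - 1*5) = 3*(-1 - 5) = 3*(-6) = -18)
m(g) = 1
O(b, C) = -9 - C/2 (O(b, C) = (-18 - C)/2 = -9 - C/2)
S(j) = 35 + j (S(j) = -2 + (j + 37) = -2 + (37 + j) = 35 + j)
O(Y/(-2), m(-3))*S(-47) = (-9 - ½*1)*(35 - 47) = (-9 - ½)*(-12) = -19/2*(-12) = 114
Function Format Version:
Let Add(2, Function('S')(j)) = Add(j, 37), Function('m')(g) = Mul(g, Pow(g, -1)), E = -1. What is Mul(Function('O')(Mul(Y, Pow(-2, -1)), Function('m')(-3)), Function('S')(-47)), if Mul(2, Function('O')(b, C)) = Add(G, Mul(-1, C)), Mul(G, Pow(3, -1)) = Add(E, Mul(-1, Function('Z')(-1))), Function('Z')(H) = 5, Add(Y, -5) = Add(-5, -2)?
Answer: 114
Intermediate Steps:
Y = -2 (Y = Add(5, Add(-5, -2)) = Add(5, -7) = -2)
G = -18 (G = Mul(3, Add(-1, Mul(-1, 5))) = Mul(3, Add(-1, -5)) = Mul(3, -6) = -18)
Function('m')(g) = 1
Function('O')(b, C) = Add(-9, Mul(Rational(-1, 2), C)) (Function('O')(b, C) = Mul(Rational(1, 2), Add(-18, Mul(-1, C))) = Add(-9, Mul(Rational(-1, 2), C)))
Function('S')(j) = Add(35, j) (Function('S')(j) = Add(-2, Add(j, 37)) = Add(-2, Add(37, j)) = Add(35, j))
Mul(Function('O')(Mul(Y, Pow(-2, -1)), Function('m')(-3)), Function('S')(-47)) = Mul(Add(-9, Mul(Rational(-1, 2), 1)), Add(35, -47)) = Mul(Add(-9, Rational(-1, 2)), -12) = Mul(Rational(-19, 2), -12) = 114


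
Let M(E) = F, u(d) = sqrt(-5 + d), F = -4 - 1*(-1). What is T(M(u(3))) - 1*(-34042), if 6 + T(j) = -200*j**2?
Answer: 32236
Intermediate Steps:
F = -3 (F = -4 + 1 = -3)
M(E) = -3
T(j) = -6 - 200*j**2
T(M(u(3))) - 1*(-34042) = (-6 - 200*(-3)**2) - 1*(-34042) = (-6 - 200*9) + 34042 = (-6 - 1800) + 34042 = -1806 + 34042 = 32236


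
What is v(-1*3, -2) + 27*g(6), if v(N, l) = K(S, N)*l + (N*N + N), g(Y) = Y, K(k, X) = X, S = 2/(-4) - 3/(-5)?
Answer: 174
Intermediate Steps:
S = 1/10 (S = 2*(-1/4) - 3*(-1/5) = -1/2 + 3/5 = 1/10 ≈ 0.10000)
v(N, l) = N + N**2 + N*l (v(N, l) = N*l + (N*N + N) = N*l + (N**2 + N) = N*l + (N + N**2) = N + N**2 + N*l)
v(-1*3, -2) + 27*g(6) = (-1*3)*(1 - 1*3 - 2) + 27*6 = -3*(1 - 3 - 2) + 162 = -3*(-4) + 162 = 12 + 162 = 174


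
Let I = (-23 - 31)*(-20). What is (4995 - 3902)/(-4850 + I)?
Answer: -1093/3770 ≈ -0.28992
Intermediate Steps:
I = 1080 (I = -54*(-20) = 1080)
(4995 - 3902)/(-4850 + I) = (4995 - 3902)/(-4850 + 1080) = 1093/(-3770) = 1093*(-1/3770) = -1093/3770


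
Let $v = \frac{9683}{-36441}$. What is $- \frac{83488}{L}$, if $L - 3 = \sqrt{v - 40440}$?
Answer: $- \frac{2281789656}{368502923} + \frac{62616 i \sqrt{5966945394427}}{368502923} \approx -6.1921 + 415.07 i$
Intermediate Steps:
$v = - \frac{9683}{36441}$ ($v = 9683 \left(- \frac{1}{36441}\right) = - \frac{9683}{36441} \approx -0.26572$)
$L = 3 + \frac{i \sqrt{5966945394427}}{12147}$ ($L = 3 + \sqrt{- \frac{9683}{36441} - 40440} = 3 + \sqrt{- \frac{1473683723}{36441}} = 3 + \frac{i \sqrt{5966945394427}}{12147} \approx 3.0 + 201.1 i$)
$- \frac{83488}{L} = - \frac{83488}{3 + \frac{i \sqrt{5966945394427}}{12147}}$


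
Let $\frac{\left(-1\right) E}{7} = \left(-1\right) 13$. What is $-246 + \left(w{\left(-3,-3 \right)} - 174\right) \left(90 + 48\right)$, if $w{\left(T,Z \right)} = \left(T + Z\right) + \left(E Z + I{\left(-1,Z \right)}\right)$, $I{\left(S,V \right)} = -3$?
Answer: $-63174$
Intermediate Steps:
$E = 91$ ($E = - 7 \left(\left(-1\right) 13\right) = \left(-7\right) \left(-13\right) = 91$)
$w{\left(T,Z \right)} = -3 + T + 92 Z$ ($w{\left(T,Z \right)} = \left(T + Z\right) + \left(91 Z - 3\right) = \left(T + Z\right) + \left(-3 + 91 Z\right) = -3 + T + 92 Z$)
$-246 + \left(w{\left(-3,-3 \right)} - 174\right) \left(90 + 48\right) = -246 + \left(\left(-3 - 3 + 92 \left(-3\right)\right) - 174\right) \left(90 + 48\right) = -246 + \left(\left(-3 - 3 - 276\right) - 174\right) 138 = -246 + \left(-282 - 174\right) 138 = -246 - 62928 = -63174$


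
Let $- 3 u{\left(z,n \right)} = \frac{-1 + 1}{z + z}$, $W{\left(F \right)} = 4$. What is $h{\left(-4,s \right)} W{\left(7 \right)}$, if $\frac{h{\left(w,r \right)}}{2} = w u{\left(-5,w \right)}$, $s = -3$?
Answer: $0$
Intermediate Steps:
$u{\left(z,n \right)} = 0$ ($u{\left(z,n \right)} = - \frac{\left(-1 + 1\right) \frac{1}{z + z}}{3} = - \frac{0 \frac{1}{2 z}}{3} = \left(- \frac{1}{3}\right) 0 = 0$)
$h{\left(w,r \right)} = 0$ ($h{\left(w,r \right)} = 2 w 0 = 2 \cdot 0 = 0$)
$h{\left(-4,s \right)} W{\left(7 \right)} = 0 \cdot 4 = 0$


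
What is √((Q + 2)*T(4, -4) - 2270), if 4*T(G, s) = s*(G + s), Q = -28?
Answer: I*√2270 ≈ 47.645*I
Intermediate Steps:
T(G, s) = s*(G + s)/4 (T(G, s) = (s*(G + s))/4 = s*(G + s)/4)
√((Q + 2)*T(4, -4) - 2270) = √((-28 + 2)*((¼)*(-4)*(4 - 4)) - 2270) = √(-13*(-4)*0/2 - 2270) = √(-26*0 - 2270) = √(0 - 2270) = √(-2270) = I*√2270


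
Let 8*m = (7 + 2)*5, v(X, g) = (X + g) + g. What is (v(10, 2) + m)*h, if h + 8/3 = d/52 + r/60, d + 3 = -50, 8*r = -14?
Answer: -1819787/24960 ≈ -72.908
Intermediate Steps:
r = -7/4 (r = (⅛)*(-14) = -7/4 ≈ -1.7500)
d = -53 (d = -3 - 50 = -53)
h = -11591/3120 (h = -8/3 + (-53/52 - 7/4/60) = -8/3 + (-53*1/52 - 7/4*1/60) = -8/3 + (-53/52 - 7/240) = -8/3 - 3271/3120 = -11591/3120 ≈ -3.7151)
v(X, g) = X + 2*g
m = 45/8 (m = ((7 + 2)*5)/8 = (9*5)/8 = (⅛)*45 = 45/8 ≈ 5.6250)
(v(10, 2) + m)*h = ((10 + 2*2) + 45/8)*(-11591/3120) = ((10 + 4) + 45/8)*(-11591/3120) = (14 + 45/8)*(-11591/3120) = (157/8)*(-11591/3120) = -1819787/24960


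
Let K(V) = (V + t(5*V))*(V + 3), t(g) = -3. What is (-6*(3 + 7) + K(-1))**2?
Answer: 4624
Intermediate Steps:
K(V) = (-3 + V)*(3 + V) (K(V) = (V - 3)*(V + 3) = (-3 + V)*(3 + V))
(-6*(3 + 7) + K(-1))**2 = (-6*(3 + 7) + (-9 + (-1)**2))**2 = (-6*10 + (-9 + 1))**2 = (-60 - 8)**2 = (-68)**2 = 4624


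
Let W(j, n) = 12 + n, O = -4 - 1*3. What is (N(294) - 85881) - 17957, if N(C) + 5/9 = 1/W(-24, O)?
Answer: -4672726/45 ≈ -1.0384e+5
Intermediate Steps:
O = -7 (O = -4 - 3 = -7)
N(C) = -16/45 (N(C) = -5/9 + 1/(12 - 7) = -5/9 + 1/5 = -16/45)
(N(294) - 85881) - 17957 = (-16/45 - 85881) - 17957 = -3864661/45 - 17957 = -4672726/45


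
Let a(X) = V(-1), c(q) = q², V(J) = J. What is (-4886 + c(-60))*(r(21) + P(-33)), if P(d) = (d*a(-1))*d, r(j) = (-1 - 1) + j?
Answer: 1376020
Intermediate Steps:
a(X) = -1
r(j) = -2 + j
P(d) = -d² (P(d) = (d*(-1))*d = (-d)*d = -d²)
(-4886 + c(-60))*(r(21) + P(-33)) = (-4886 + (-60)²)*((-2 + 21) - 1*(-33)²) = (-4886 + 3600)*(19 - 1*1089) = -1286*(19 - 1089) = -1286*(-1070) = 1376020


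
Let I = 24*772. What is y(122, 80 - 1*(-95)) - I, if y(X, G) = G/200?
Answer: -148217/8 ≈ -18527.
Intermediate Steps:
y(X, G) = G/200 (y(X, G) = G*(1/200) = G/200)
I = 18528
y(122, 80 - 1*(-95)) - I = (80 - 1*(-95))/200 - 1*18528 = (80 + 95)/200 - 18528 = (1/200)*175 - 18528 = 7/8 - 18528 = -148217/8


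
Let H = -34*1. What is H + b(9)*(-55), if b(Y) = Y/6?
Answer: -233/2 ≈ -116.50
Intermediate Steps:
b(Y) = Y/6 (b(Y) = Y*(⅙) = Y/6)
H = -34
H + b(9)*(-55) = -34 + ((⅙)*9)*(-55) = -34 + (3/2)*(-55) = -34 - 165/2 = -233/2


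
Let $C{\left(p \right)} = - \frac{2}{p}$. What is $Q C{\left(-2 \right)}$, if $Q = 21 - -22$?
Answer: $43$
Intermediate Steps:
$Q = 43$ ($Q = 21 + 22 = 43$)
$Q C{\left(-2 \right)} = 43 \left(- \frac{2}{-2}\right) = 43 \left(\left(-2\right) \left(- \frac{1}{2}\right)\right) = 43 \cdot 1 = 43$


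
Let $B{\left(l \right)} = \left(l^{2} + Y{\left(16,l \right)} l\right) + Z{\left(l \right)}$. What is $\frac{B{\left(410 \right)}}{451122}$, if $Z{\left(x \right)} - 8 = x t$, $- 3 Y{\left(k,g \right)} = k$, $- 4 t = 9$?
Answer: $\frac{989993}{2706732} \approx 0.36575$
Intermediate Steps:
$t = - \frac{9}{4}$ ($t = \left(- \frac{1}{4}\right) 9 = - \frac{9}{4} \approx -2.25$)
$Y{\left(k,g \right)} = - \frac{k}{3}$
$Z{\left(x \right)} = 8 - \frac{9 x}{4}$ ($Z{\left(x \right)} = 8 + x \left(- \frac{9}{4}\right) = 8 - \frac{9 x}{4}$)
$B{\left(l \right)} = 8 + l^{2} - \frac{91 l}{12}$ ($B{\left(l \right)} = \left(l^{2} + \left(- \frac{1}{3}\right) 16 l\right) - \left(-8 + \frac{9 l}{4}\right) = \left(l^{2} - \frac{16 l}{3}\right) - \left(-8 + \frac{9 l}{4}\right) = 8 + l^{2} - \frac{91 l}{12}$)
$\frac{B{\left(410 \right)}}{451122} = \frac{8 + 410^{2} - \frac{18655}{6}}{451122} = \left(8 + 168100 - \frac{18655}{6}\right) \frac{1}{451122} = \frac{989993}{6} \cdot \frac{1}{451122} = \frac{989993}{2706732}$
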